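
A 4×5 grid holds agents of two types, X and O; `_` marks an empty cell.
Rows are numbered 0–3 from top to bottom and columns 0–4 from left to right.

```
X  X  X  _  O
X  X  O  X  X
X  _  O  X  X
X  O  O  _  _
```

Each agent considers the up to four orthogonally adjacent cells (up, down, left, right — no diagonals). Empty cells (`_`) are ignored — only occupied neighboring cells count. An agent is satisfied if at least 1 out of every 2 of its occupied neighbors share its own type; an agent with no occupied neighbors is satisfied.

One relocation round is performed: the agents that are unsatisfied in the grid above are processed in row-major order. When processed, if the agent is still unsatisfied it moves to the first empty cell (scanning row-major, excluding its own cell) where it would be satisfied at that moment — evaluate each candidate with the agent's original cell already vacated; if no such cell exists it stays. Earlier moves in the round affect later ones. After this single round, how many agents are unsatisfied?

0

Initially unsatisfied (in order): (0,4), (1,2).
  (0,4) → (2,1).
  (1,2) → (3,3).
Resulting grid:
X X X _ _
X X _ X X
X O O X X
X O O O _
All satisfied now.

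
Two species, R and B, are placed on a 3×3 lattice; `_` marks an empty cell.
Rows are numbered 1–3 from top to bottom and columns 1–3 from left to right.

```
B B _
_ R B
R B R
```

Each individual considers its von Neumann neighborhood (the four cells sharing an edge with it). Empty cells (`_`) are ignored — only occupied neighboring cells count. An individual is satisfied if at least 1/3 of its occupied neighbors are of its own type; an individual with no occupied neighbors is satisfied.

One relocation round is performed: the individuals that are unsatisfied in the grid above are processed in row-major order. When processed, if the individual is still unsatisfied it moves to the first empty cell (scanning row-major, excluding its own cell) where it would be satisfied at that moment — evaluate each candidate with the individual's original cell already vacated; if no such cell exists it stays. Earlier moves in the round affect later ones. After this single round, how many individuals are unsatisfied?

0

Initially unsatisfied (in order): (2,2), (2,3), (3,1), (3,2), (3,3).
  (2,2) → (2,1).
  (2,3) → (1,3).
  (3,1): now satisfied by earlier moves; stays.
  (3,2) → (2,2).
  (3,3): now satisfied by earlier moves; stays.
Resulting grid:
B B B
R B _
R _ R
All satisfied now.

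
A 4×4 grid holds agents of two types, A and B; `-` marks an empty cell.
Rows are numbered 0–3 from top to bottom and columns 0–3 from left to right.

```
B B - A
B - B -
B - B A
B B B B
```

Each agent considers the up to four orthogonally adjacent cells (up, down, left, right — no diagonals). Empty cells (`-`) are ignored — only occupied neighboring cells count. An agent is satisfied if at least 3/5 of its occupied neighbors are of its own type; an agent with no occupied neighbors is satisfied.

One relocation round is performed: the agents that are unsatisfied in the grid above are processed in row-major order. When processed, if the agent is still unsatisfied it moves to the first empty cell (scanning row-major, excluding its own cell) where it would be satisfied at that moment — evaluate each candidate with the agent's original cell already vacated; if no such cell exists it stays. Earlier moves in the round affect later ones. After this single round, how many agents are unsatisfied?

Initially unsatisfied (in order): (2,3), (3,3).
  (2,3): no empty cell satisfies it; stays.
  (3,3) → (0,2).
Resulting grid:
B B B A
B - B -
B - B A
B B B -
Unsatisfied now: (0,3), (2,3).

2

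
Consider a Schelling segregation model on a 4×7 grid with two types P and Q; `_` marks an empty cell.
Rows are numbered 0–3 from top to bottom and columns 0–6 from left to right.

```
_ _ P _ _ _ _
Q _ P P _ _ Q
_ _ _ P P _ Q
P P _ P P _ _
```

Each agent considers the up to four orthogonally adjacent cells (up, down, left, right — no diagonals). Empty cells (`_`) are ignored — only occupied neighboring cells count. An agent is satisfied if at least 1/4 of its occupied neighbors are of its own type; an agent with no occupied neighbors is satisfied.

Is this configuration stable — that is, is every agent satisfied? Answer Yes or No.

(0,2)P 1/1 satisfied
(1,0)Q 0/0 satisfied
(1,2)P 2/2 satisfied
(1,3)P 2/2 satisfied
(1,6)Q 1/1 satisfied
(2,3)P 3/3 satisfied
(2,4)P 2/2 satisfied
(2,6)Q 1/1 satisfied
(3,0)P 1/1 satisfied
(3,1)P 1/1 satisfied
(3,3)P 2/2 satisfied
(3,4)P 2/2 satisfied
All meet the threshold, so the configuration is stable.

Yes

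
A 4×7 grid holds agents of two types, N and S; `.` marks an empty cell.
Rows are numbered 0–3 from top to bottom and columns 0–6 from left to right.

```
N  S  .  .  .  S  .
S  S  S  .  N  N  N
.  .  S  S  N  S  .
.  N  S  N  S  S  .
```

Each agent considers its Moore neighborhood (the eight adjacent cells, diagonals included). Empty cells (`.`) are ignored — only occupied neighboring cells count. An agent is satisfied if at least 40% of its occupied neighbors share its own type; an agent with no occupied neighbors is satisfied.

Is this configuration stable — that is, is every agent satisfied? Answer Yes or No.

No

Row 0: (0,0)N 0/3 ✗ · (0,1)S 3/4 ✓ · (0,5)S 0/3 ✗
Row 1: (1,0)S 2/3 ✓ · (1,1)S 4/5 ✓ · (1,2)S 4/4 ✓ · (1,4)N 2/5 ✓ · (1,5)N 3/5 ✓ · (1,6)N 1/3 ✗
Row 2: (2,2)S 4/6 ✓ · (2,3)S 4/7 ✓ · (2,4)N 3/7 ✓ · (2,5)S 2/6 ✗
Row 3: (3,1)N 0/2 ✗ · (3,2)S 2/4 ✓ · (3,3)N 1/5 ✗ · (3,4)S 3/5 ✓ · (3,5)S 2/3 ✓
For instance (0,0) has only 0/3 same-type neighbors, below 2/5.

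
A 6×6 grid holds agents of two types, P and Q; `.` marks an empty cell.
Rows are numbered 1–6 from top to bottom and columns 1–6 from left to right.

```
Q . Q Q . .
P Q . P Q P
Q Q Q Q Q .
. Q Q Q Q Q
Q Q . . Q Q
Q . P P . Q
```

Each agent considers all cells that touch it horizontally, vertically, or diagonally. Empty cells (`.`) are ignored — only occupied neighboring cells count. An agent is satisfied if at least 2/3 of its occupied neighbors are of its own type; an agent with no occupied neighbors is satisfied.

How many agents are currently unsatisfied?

Row 1: (1,1)Q 1/2 not · (1,3)Q 2/3 satisfied · (1,4)Q 2/3 satisfied
Row 2: (2,1)P 0/4 not · (2,2)Q 5/6 satisfied · (2,4)P 0/6 not · (2,5)Q 3/5 not · (2,6)P 0/2 not
Row 3: (3,1)Q 3/4 satisfied · (3,2)Q 5/6 satisfied · (3,3)Q 6/7 satisfied · (3,4)Q 6/7 satisfied · (3,5)Q 5/7 satisfied
Row 4: (4,2)Q 6/6 satisfied · (4,3)Q 6/6 satisfied · (4,4)Q 6/6 satisfied · (4,5)Q 6/6 satisfied · (4,6)Q 4/4 satisfied
Row 5: (5,1)Q 3/3 satisfied · (5,2)Q 4/5 satisfied · (5,5)Q 5/6 satisfied · (5,6)Q 4/4 satisfied
Row 6: (6,1)Q 2/2 satisfied · (6,3)P 1/2 not · (6,4)P 1/2 not · (6,6)Q 2/2 satisfied
Unsatisfied: (1,1), (2,1), (2,4), (2,5), (2,6), (6,3), (6,4) — 7 in total.

7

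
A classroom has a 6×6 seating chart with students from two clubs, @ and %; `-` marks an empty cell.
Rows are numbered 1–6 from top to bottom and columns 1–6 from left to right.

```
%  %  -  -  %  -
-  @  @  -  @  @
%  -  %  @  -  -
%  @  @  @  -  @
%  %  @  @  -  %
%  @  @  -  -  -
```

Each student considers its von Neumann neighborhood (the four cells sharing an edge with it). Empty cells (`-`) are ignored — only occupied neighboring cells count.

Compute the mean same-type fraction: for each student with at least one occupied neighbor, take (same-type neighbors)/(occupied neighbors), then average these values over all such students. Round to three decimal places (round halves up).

(1,1)% 1/1
(1,2)% 1/2
(1,5)% 0/1
(2,2)@ 1/2
(2,3)@ 1/2
(2,5)@ 1/2
(2,6)@ 1/1
(3,1)% 1/1
(3,3)% 0/3
(3,4)@ 1/2
(4,1)% 2/3
(4,2)@ 1/3
(4,3)@ 3/4
(4,4)@ 3/3
(4,6)@ 0/1
(5,1)% 3/3
(5,2)% 1/4
(5,3)@ 3/4
(5,4)@ 2/2
(5,6)% 0/1
(6,1)% 1/2
(6,2)@ 1/3
(6,3)@ 2/2
Sum over 23 students: 1/1 + 1/2 + 0/1 + 1/2 + 1/2 + 1/2 + 1/1 + 1/1 + 0/3 + 1/2 + 2/3 + 1/3 + 3/4 + 3/3 + 0/1 + 3/3 + 1/4 + 3/4 + 2/2 + 0/1 + 1/2 + 1/3 + 2/2 = 157/12; mean = 157/12 ÷ 23 = 157/276 = 0.568840… → 0.569.

0.569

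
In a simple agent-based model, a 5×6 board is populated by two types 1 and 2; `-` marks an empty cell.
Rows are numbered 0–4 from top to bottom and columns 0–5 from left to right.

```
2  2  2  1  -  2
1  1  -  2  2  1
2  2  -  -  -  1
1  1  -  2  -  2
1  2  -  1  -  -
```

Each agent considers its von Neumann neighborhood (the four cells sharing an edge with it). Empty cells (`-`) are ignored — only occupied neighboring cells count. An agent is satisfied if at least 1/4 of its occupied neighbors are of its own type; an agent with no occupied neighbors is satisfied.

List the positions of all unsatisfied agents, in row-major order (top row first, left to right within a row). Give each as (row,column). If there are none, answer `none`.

(0,3), (0,5), (3,3), (3,5), (4,1), (4,3)

(0,0)2 1/2 satisfied
(0,1)2 2/3 satisfied
(0,2)2 1/2 satisfied
(0,3)1 0/2 not
(0,5)2 0/1 not
(1,0)1 1/3 satisfied
(1,1)1 1/3 satisfied
(1,3)2 1/2 satisfied
(1,4)2 1/2 satisfied
(1,5)1 1/3 satisfied
(2,0)2 1/3 satisfied
(2,1)2 1/3 satisfied
(2,5)1 1/2 satisfied
(3,0)1 2/3 satisfied
(3,1)1 1/3 satisfied
(3,3)2 0/1 not
(3,5)2 0/1 not
(4,0)1 1/2 satisfied
(4,1)2 0/2 not
(4,3)1 0/1 not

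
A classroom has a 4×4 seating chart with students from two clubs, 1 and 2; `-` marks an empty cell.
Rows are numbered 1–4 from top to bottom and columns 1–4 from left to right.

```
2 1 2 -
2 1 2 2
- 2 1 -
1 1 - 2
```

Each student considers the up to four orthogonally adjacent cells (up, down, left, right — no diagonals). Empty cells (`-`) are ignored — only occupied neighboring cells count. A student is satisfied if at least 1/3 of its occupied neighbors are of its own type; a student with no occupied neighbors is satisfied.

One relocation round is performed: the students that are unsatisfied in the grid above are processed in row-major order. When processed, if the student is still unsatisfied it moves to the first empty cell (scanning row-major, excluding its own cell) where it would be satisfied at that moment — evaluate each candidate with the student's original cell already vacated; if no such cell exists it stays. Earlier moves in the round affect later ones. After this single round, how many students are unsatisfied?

0

Initially unsatisfied (in order): (2,2), (3,2), (3,3).
  (2,2) → (3,1).
  (3,2) → (1,4).
  (3,3) → (2,2).
Resulting grid:
2 1 2 2
2 1 2 2
1 - - -
1 1 - 2
All satisfied now.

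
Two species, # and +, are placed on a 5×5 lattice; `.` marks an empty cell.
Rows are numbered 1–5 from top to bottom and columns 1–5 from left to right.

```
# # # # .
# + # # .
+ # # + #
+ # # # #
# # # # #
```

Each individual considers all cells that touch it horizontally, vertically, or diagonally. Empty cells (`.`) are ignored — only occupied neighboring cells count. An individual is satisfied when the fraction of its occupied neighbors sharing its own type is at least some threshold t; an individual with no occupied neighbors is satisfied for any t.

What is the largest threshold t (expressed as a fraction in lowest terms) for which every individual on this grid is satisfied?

(1,1)# 2/3
(1,2)# 4/5
(1,3)# 4/5
(1,4)# 3/3
(2,1)# 3/5
(2,2)+ 1/8
(2,3)# 6/8
(2,4)# 5/6
(3,1)+ 2/5
(3,2)# 5/8
(3,3)# 6/8
(3,4)+ 0/7
(3,5)# 3/4
(4,1)+ 1/5
(4,2)# 6/8
(4,3)# 7/8
(4,4)# 7/8
(4,5)# 4/5
(5,1)# 2/3
(5,2)# 4/5
(5,3)# 5/5
(5,4)# 5/5
(5,5)# 3/3
The smallest same-type fraction is 0/7 at (3,4), which reduces to 0/1. Any threshold above that leaves this individual unsatisfied.

0/1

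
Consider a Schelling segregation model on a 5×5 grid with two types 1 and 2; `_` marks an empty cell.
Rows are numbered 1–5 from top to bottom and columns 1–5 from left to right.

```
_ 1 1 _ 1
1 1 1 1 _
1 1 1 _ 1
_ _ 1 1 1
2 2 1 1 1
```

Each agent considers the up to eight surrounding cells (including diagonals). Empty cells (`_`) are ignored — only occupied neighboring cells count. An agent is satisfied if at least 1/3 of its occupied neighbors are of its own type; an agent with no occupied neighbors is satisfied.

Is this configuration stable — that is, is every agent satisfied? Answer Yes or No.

Yes

Row 1: (1,2)1 4/4 ok · (1,3)1 4/4 ok · (1,5)1 1/1 ok
Row 2: (2,1)1 4/4 ok · (2,2)1 7/7 ok · (2,3)1 6/6 ok · (2,4)1 5/5 ok
Row 3: (3,1)1 3/3 ok · (3,2)1 6/6 ok · (3,3)1 6/6 ok · (3,5)1 3/3 ok
Row 4: (4,3)1 5/6 ok · (4,4)1 7/7 ok · (4,5)1 4/4 ok
Row 5: (5,1)2 1/1 ok · (5,2)2 1/3 ok · (5,3)1 3/4 ok · (5,4)1 5/5 ok · (5,5)1 3/3 ok
All meet the threshold, so the configuration is stable.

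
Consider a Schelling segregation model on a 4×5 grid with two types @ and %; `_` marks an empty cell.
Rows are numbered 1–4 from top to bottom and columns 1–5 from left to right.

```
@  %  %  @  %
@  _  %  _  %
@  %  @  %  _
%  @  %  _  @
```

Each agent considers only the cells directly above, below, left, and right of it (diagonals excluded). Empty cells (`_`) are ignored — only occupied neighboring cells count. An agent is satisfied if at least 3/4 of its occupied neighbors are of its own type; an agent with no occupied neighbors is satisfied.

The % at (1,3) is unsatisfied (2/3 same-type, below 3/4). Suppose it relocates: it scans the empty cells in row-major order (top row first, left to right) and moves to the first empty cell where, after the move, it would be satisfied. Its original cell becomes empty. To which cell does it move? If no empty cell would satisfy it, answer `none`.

(2,2)

Vacating (1,3). Empty cells in order:
  (2,2): 3/4 same-type → satisfied — stop here.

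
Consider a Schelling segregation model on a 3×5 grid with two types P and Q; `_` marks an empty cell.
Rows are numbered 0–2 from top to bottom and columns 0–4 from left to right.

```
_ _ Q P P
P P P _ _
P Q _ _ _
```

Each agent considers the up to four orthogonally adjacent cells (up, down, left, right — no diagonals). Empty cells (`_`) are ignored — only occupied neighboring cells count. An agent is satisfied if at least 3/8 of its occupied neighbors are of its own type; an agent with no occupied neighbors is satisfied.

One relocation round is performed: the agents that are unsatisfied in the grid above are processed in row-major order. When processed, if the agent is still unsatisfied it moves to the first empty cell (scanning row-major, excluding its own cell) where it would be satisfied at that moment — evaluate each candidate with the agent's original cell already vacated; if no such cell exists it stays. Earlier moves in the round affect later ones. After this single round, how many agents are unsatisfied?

Initially unsatisfied (in order): (0,2), (2,1).
  (0,2) → (2,2).
  (2,1) → (2,3).
Resulting grid:
_ _ _ P P
P P P _ _
P _ Q Q _
All satisfied now.

0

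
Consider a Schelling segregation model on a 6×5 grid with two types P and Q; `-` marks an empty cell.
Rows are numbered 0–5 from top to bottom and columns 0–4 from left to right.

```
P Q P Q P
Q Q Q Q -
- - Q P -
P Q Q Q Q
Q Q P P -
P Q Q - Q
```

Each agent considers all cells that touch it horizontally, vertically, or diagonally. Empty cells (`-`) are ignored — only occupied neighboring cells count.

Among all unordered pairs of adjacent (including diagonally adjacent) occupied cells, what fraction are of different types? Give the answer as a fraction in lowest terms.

Scan each occupied cell's neighbors to the right and below (and the two forward diagonals) so each pair is counted once.
From row 0: 10 unlike of 15 pairs (running 10/15).
From row 1: 2 unlike of 8 pairs (running 12/23).
From row 2: 4 unlike of 7 pairs (running 16/30).
From row 3: 9 unlike of 15 pairs (running 25/45).
From row 4: 7 unlike of 12 pairs (running 32/57).
From row 5: 1 unlike of 2 pairs (running 33/59).
Total adjacent occupied pairs: 59; unlike-type pairs: 33.
33/59 is already in lowest terms.

33/59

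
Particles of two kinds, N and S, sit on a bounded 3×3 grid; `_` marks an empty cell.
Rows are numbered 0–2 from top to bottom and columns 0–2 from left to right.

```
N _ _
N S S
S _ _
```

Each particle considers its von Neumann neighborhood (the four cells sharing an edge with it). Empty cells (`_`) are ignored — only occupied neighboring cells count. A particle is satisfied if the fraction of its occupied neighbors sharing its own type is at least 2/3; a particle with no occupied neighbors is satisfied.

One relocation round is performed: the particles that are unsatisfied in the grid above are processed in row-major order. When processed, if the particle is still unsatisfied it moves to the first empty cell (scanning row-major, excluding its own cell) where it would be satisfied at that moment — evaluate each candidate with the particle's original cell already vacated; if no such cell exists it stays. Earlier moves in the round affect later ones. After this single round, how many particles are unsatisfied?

0

Initially unsatisfied (in order): (1,0), (1,1), (2,0).
  (1,0): no empty cell satisfies it; stays.
  (1,1) → (0,2).
  (2,0) → (2,1).
Resulting grid:
N _ S
N _ S
_ S _
All satisfied now.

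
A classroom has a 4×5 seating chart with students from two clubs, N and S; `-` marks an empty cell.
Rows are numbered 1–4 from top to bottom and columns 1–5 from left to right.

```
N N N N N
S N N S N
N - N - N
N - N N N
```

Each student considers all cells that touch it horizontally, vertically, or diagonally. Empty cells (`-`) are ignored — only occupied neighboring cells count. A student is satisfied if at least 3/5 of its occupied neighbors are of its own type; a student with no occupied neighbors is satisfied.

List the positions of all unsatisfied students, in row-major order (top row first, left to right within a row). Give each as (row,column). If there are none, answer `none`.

(1,1)N 2/3 satisfied
(1,2)N 4/5 satisfied
(1,3)N 4/5 satisfied
(1,4)N 4/5 satisfied
(1,5)N 2/3 satisfied
(2,1)S 0/4 not
(2,2)N 6/7 satisfied
(2,3)N 5/6 satisfied
(2,4)S 0/7 not
(2,5)N 3/4 satisfied
(3,1)N 2/3 satisfied
(3,3)N 4/5 satisfied
(3,5)N 3/4 satisfied
(4,1)N 1/1 satisfied
(4,3)N 2/2 satisfied
(4,4)N 4/4 satisfied
(4,5)N 2/2 satisfied

(2,1), (2,4)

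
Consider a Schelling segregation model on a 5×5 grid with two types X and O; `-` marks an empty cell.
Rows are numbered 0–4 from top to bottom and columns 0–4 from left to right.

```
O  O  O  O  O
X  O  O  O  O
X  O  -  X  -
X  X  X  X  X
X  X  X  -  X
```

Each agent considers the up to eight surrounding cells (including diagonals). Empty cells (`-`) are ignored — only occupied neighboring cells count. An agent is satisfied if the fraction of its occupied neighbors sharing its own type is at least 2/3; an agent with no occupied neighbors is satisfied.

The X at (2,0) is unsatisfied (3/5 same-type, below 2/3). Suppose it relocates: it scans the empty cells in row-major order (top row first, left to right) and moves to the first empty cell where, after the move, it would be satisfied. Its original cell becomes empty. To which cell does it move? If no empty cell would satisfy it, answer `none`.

Vacating (2,0). Empty cells in order:
  (2,2): 4/8 same-type → still unsatisfied.
  (2,4): 3/5 same-type → still unsatisfied.
  (4,3): 5/5 same-type → satisfied — stop here.

(4,3)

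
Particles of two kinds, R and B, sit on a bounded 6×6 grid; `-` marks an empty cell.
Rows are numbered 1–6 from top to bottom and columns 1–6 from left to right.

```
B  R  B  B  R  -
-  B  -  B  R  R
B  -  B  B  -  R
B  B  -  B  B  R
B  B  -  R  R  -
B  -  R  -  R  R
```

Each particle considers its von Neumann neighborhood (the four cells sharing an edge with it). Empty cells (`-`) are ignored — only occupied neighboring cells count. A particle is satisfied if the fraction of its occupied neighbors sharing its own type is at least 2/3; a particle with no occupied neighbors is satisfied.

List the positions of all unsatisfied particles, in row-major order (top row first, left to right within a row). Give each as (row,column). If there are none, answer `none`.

Row 1: (1,1)B 0/1 not · (1,2)R 0/3 not · (1,3)B 1/2 not · (1,4)B 2/3 satisfied · (1,5)R 1/2 not
Row 2: (2,2)B 0/1 not · (2,4)B 2/3 satisfied · (2,5)R 2/3 satisfied · (2,6)R 2/2 satisfied
Row 3: (3,1)B 1/1 satisfied · (3,3)B 1/1 satisfied · (3,4)B 3/3 satisfied · (3,6)R 2/2 satisfied
Row 4: (4,1)B 3/3 satisfied · (4,2)B 2/2 satisfied · (4,4)B 2/3 satisfied · (4,5)B 1/3 not · (4,6)R 1/2 not
Row 5: (5,1)B 3/3 satisfied · (5,2)B 2/2 satisfied · (5,4)R 1/2 not · (5,5)R 2/3 satisfied
Row 6: (6,1)B 1/1 satisfied · (6,3)R 0/0 satisfied · (6,5)R 2/2 satisfied · (6,6)R 1/1 satisfied

(1,1), (1,2), (1,3), (1,5), (2,2), (4,5), (4,6), (5,4)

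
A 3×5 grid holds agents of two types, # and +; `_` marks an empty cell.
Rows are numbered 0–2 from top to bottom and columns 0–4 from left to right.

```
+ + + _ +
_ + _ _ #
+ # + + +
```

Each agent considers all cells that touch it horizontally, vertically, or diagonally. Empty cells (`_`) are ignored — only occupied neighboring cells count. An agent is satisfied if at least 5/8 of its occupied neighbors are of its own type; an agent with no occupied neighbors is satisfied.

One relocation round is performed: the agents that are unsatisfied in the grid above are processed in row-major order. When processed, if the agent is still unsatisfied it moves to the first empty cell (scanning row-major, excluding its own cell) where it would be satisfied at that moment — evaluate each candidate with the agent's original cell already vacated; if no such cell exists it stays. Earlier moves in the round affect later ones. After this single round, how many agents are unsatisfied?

Initially unsatisfied (in order): (0,4), (1,4), (2,0), (2,1), (2,4).
  (0,4) → (1,0).
  (1,4) → (0,4).
  (2,0): now satisfied by earlier moves; stays.
  (2,1): no empty cell satisfies it; stays.
  (2,4): now satisfied by earlier moves; stays.
Resulting grid:
+ + + _ #
+ + _ _ _
+ # + + +
Unsatisfied now: (2,1).

1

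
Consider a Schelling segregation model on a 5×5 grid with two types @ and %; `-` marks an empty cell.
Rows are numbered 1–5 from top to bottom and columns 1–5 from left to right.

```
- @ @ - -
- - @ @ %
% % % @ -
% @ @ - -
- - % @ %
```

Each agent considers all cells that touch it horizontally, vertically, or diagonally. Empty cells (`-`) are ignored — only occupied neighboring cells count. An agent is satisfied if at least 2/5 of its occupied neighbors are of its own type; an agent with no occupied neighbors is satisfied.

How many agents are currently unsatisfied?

6

(1,2)@ 2/2 ok
(1,3)@ 3/3 ok
(2,3)@ 4/6 ok
(2,4)@ 3/5 ok
(2,5)% 0/2 unhappy
(3,1)% 2/3 ok
(3,2)% 3/6 ok
(3,3)% 1/6 unhappy
(3,4)@ 3/5 ok
(4,1)% 2/3 ok
(4,2)@ 1/6 unhappy
(4,3)@ 3/6 ok
(5,3)% 0/3 unhappy
(5,4)@ 1/3 unhappy
(5,5)% 0/1 unhappy
Unsatisfied: (2,5), (3,3), (4,2), (5,3), (5,4), (5,5) — 6 in total.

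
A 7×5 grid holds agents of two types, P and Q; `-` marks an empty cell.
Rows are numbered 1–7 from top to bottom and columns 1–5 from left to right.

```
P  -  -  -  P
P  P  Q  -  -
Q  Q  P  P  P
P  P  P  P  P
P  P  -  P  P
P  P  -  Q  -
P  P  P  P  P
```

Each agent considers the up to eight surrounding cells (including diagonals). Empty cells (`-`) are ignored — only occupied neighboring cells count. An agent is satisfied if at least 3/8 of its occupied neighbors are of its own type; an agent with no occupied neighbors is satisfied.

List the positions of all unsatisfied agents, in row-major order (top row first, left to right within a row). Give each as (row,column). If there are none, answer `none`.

Row 1: (1,1)P 2/2 satisfied · (1,5)P 0/0 satisfied
Row 2: (2,1)P 2/4 satisfied · (2,2)P 3/6 satisfied · (2,3)Q 1/4 not
Row 3: (3,1)Q 1/5 not · (3,2)Q 2/8 not · (3,3)P 5/7 satisfied · (3,4)P 5/6 satisfied · (3,5)P 3/3 satisfied
Row 4: (4,1)P 3/5 satisfied · (4,2)P 5/7 satisfied · (4,3)P 6/7 satisfied · (4,4)P 7/7 satisfied · (4,5)P 5/5 satisfied
Row 5: (5,1)P 5/5 satisfied · (5,2)P 6/6 satisfied · (5,4)P 4/5 satisfied · (5,5)P 3/4 satisfied
Row 6: (6,1)P 5/5 satisfied · (6,2)P 6/6 satisfied · (6,4)Q 0/5 not
Row 7: (7,1)P 3/3 satisfied · (7,2)P 4/4 satisfied · (7,3)P 3/4 satisfied · (7,4)P 2/3 satisfied · (7,5)P 1/2 satisfied

(2,3), (3,1), (3,2), (6,4)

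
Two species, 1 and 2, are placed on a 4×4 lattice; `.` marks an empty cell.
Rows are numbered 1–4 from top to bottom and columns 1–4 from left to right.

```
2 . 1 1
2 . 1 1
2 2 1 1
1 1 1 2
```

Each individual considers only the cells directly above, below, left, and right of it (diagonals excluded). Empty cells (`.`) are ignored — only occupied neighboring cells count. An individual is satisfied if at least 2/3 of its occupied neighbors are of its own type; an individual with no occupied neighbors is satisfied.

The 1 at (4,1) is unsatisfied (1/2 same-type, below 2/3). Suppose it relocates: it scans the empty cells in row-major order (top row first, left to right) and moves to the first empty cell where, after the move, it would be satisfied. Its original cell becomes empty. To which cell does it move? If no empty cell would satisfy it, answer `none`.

Vacating (4,1). Empty cells in order:
  (1,2): 1/2 same-type → still unsatisfied.
  (2,2): 1/3 same-type → still unsatisfied.

none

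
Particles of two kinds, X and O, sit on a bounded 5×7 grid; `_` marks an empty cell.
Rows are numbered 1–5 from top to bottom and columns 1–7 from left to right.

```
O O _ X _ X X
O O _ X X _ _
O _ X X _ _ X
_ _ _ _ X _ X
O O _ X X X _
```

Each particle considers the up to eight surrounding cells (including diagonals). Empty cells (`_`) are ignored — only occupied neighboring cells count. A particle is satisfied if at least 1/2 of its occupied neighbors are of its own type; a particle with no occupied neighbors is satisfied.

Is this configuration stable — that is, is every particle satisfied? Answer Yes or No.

Yes

(1,1)O 3/3 ok
(1,2)O 3/3 ok
(1,4)X 2/2 ok
(1,6)X 2/2 ok
(1,7)X 1/1 ok
(2,1)O 4/4 ok
(2,2)O 4/5 ok
(2,4)X 4/4 ok
(2,5)X 4/4 ok
(3,1)O 2/2 ok
(3,3)X 2/3 ok
(3,4)X 4/4 ok
(3,7)X 1/1 ok
(4,5)X 4/4 ok
(4,7)X 2/2 ok
(5,1)O 1/1 ok
(5,2)O 1/1 ok
(5,4)X 2/2 ok
(5,5)X 3/3 ok
(5,6)X 3/3 ok
All meet the threshold, so the configuration is stable.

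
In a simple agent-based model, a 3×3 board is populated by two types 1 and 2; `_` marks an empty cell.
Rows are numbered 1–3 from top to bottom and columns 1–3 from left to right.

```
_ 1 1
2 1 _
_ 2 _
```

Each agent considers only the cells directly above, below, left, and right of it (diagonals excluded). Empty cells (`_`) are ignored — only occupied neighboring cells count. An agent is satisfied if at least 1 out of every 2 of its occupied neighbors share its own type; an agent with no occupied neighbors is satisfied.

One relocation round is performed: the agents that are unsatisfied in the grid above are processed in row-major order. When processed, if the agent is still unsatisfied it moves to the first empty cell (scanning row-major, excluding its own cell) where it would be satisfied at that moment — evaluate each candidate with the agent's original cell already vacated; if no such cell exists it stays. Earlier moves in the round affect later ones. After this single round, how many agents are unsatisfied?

0

Initially unsatisfied (in order): (2,1), (2,2), (3,2).
  (2,1) → (3,1).
  (2,2): now satisfied by earlier moves; stays.
  (3,2): now satisfied by earlier moves; stays.
Resulting grid:
_ 1 1
_ 1 _
2 2 _
All satisfied now.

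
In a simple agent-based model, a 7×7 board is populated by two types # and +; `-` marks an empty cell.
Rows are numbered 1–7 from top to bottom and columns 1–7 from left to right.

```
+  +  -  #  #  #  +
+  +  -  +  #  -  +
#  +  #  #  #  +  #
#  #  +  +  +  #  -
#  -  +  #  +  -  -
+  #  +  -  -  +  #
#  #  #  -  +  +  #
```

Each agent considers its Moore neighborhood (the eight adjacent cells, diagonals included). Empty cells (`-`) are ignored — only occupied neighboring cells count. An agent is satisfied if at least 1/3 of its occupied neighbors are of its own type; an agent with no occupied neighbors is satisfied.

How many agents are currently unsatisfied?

5

(1,1)+ 3/3 satisfied
(1,2)+ 3/3 satisfied
(1,4)# 2/3 satisfied
(1,5)# 3/4 satisfied
(1,6)# 2/4 satisfied
(1,7)+ 1/2 satisfied
(2,1)+ 4/5 satisfied
(2,2)+ 4/6 satisfied
(2,4)+ 0/6 not
(2,5)# 5/7 satisfied
(2,7)+ 2/4 satisfied
(3,1)# 2/5 satisfied
(3,2)+ 3/7 satisfied
(3,3)# 2/7 not
(3,4)# 3/7 satisfied
(3,5)# 3/7 satisfied
(3,6)+ 2/6 satisfied
(3,7)# 1/3 satisfied
(4,1)# 3/4 satisfied
(4,2)# 4/7 satisfied
(4,3)+ 3/7 satisfied
(4,4)+ 4/8 satisfied
(4,5)+ 3/7 satisfied
(4,6)# 2/5 satisfied
(5,1)# 3/4 satisfied
(5,3)+ 3/6 satisfied
(5,4)# 0/6 not
(5,5)+ 3/5 satisfied
(6,1)+ 0/4 not
(6,2)# 4/7 satisfied
(6,3)+ 1/5 not
(6,6)+ 3/5 satisfied
(6,7)# 1/3 satisfied
(7,1)# 2/3 satisfied
(7,2)# 3/5 satisfied
(7,3)# 2/3 satisfied
(7,5)+ 2/2 satisfied
(7,6)+ 2/4 satisfied
(7,7)# 1/3 satisfied
Unsatisfied: (2,4), (3,3), (5,4), (6,1), (6,3) — 5 in total.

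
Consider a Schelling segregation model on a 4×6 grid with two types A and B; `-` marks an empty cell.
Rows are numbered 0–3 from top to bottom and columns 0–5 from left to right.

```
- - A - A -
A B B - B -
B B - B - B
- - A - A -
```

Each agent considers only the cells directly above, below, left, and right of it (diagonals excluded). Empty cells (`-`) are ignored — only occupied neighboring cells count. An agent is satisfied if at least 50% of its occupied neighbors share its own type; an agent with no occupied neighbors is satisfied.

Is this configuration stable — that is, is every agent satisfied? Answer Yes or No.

Row 0: (0,2)A 0/1 ✗ · (0,4)A 0/1 ✗
Row 1: (1,0)A 0/2 ✗ · (1,1)B 2/3 ✓ · (1,2)B 1/2 ✓ · (1,4)B 0/1 ✗
Row 2: (2,0)B 1/2 ✓ · (2,1)B 2/2 ✓ · (2,3)B 0/0 ✓ · (2,5)B 0/0 ✓
Row 3: (3,2)A 0/0 ✓ · (3,4)A 0/0 ✓
For instance (0,2) has only 0/1 same-type neighbors, below 1/2.

No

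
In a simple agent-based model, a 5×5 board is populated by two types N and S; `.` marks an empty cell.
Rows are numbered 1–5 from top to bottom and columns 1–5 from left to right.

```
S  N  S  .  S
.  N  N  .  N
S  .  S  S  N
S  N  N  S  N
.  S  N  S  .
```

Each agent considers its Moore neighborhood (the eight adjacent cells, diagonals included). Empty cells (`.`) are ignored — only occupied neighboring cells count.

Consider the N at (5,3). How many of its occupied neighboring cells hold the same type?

2

Occupied neighbors of (5,3): (4,2)=N, (4,3)=N, (4,4)=S, (5,2)=S, (5,4)=S.
Same type (N): 2 of 5.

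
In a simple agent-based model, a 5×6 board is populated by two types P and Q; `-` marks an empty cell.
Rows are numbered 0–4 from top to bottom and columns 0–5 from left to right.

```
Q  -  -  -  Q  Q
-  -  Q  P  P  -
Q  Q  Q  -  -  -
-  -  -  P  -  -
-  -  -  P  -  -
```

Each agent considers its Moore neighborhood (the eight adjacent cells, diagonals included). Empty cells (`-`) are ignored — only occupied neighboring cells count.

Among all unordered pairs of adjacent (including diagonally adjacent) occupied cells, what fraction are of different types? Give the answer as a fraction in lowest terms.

6/13

Scan each occupied cell's neighbors to the right and below (and the two forward diagonals) so each pair is counted once.
Row 0: Q(0,4)–Q(0,5)= Q(0,4)–P(1,4)≠ Q(0,4)–P(1,3)≠ Q(0,5)–P(1,4)≠  → 3/4 unlike.
Row 1: Q(1,2)–P(1,3)≠ Q(1,2)–Q(2,2)= Q(1,2)–Q(2,1)= P(1,3)–P(1,4)= P(1,3)–Q(2,2)≠  → 2/5 unlike.
Row 2: Q(2,0)–Q(2,1)= Q(2,1)–Q(2,2)= Q(2,2)–P(3,3)≠  → 1/3 unlike.
Row 3: P(3,3)–P(4,3)=  → 0/1 unlike.
Total adjacent occupied pairs: 13; unlike-type pairs: 6.
6/13 is already in lowest terms.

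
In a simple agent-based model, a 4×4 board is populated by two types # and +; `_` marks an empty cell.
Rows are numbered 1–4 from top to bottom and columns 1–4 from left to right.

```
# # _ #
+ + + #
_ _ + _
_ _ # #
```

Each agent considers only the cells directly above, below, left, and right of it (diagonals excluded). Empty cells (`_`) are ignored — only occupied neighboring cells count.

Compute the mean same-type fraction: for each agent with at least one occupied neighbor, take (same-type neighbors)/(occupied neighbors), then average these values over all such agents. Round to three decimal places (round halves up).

0.633

(1,1)# 1/2
(1,2)# 1/2
(1,4)# 1/1
(2,1)+ 1/2
(2,2)+ 2/3
(2,3)+ 2/3
(2,4)# 1/2
(3,3)+ 1/2
(4,3)# 1/2
(4,4)# 1/1
Sum over 10 agents: 1/2 + 1/2 + 1/1 + 1/2 + 2/3 + 2/3 + 1/2 + 1/2 + 1/2 + 1/1 = 19/3; mean = 19/3 ÷ 10 = 19/30 = 0.633333… → 0.633.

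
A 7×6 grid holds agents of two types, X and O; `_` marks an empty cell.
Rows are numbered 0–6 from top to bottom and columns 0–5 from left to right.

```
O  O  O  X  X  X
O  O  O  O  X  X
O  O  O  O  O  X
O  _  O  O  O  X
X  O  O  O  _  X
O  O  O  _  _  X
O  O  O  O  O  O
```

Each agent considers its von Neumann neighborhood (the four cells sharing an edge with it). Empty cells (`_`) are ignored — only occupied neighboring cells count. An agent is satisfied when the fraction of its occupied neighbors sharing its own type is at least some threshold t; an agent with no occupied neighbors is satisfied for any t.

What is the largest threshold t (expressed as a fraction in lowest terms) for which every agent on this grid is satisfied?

(0,0)O 2/2
(0,1)O 3/3
(0,2)O 2/3
(0,3)X 1/3
(0,4)X 3/3
(0,5)X 2/2
(1,0)O 3/3
(1,1)O 4/4
(1,2)O 4/4
(1,3)O 2/4
(1,4)X 2/4
(1,5)X 3/3
(2,0)O 3/3
(2,1)O 3/3
(2,2)O 4/4
(2,3)O 4/4
(2,4)O 2/4
(2,5)X 2/3
(3,0)O 1/2
(3,2)O 3/3
(3,3)O 4/4
(3,4)O 2/3
(3,5)X 2/3
(4,0)X 0/3
(4,1)O 2/3
(4,2)O 4/4
(4,3)O 2/2
(4,5)X 2/2
(5,0)O 2/3
(5,1)O 4/4
(5,2)O 3/3
(5,5)X 1/2
(6,0)O 2/2
(6,1)O 3/3
(6,2)O 3/3
(6,3)O 2/2
(6,4)O 2/2
(6,5)O 1/2
The smallest same-type fraction is 0/3 at (4,0), which reduces to 0/1. Any threshold above that leaves this agent unsatisfied.

0/1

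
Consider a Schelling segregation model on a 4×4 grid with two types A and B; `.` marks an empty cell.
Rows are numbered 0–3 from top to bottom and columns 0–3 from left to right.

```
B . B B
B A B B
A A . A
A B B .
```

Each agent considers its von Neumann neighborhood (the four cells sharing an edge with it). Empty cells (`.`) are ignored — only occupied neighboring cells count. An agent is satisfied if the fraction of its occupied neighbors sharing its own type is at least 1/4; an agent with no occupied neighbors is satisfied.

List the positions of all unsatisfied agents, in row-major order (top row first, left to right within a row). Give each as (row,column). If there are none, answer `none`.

(2,3)

(0,0)B 1/1 satisfied
(0,2)B 2/2 satisfied
(0,3)B 2/2 satisfied
(1,0)B 1/3 satisfied
(1,1)A 1/3 satisfied
(1,2)B 2/3 satisfied
(1,3)B 2/3 satisfied
(2,0)A 2/3 satisfied
(2,1)A 2/3 satisfied
(2,3)A 0/1 not
(3,0)A 1/2 satisfied
(3,1)B 1/3 satisfied
(3,2)B 1/1 satisfied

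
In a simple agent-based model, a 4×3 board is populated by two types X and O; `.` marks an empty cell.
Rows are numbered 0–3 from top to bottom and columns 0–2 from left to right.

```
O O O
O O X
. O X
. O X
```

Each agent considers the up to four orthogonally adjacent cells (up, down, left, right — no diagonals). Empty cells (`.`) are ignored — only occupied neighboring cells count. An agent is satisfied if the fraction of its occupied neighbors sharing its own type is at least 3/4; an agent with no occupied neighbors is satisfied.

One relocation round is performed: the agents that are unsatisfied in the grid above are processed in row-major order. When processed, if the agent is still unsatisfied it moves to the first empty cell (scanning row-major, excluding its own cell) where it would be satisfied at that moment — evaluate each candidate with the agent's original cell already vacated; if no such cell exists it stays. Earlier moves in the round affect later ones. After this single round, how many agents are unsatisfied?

3

Initially unsatisfied (in order): (0,2), (1,2), (2,1), (2,2), (3,1), (3,2).
  (0,2) → (2,0).
  (1,2): no empty cell satisfies it; stays.
  (2,1): now satisfied by earlier moves; stays.
  (2,2): no empty cell satisfies it; stays.
  (3,1) → (3,0).
  (3,2): now satisfied by earlier moves; stays.
Resulting grid:
O O .
O O X
O O X
O . X
Unsatisfied now: (1,2), (2,1), (2,2).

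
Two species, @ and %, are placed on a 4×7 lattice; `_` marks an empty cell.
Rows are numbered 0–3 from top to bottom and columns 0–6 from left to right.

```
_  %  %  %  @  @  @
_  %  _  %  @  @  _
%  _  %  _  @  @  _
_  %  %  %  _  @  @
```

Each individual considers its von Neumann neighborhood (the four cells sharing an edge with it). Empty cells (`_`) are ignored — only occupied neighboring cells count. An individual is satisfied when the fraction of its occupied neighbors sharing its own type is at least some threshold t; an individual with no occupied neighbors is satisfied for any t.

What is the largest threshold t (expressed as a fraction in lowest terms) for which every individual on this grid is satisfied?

1/2

Row 0: (0,1)% 2/2 · (0,2)% 2/2 · (0,3)% 2/3 · (0,4)@ 2/3 · (0,5)@ 3/3 · (0,6)@ 1/1
Row 1: (1,1)% 1/1 · (1,3)% 1/2 · (1,4)@ 3/4 · (1,5)@ 3/3
Row 2: (2,0)% — no occupied neighbors · (2,2)% 1/1 · (2,4)@ 2/2 · (2,5)@ 3/3
Row 3: (3,1)% 1/1 · (3,2)% 3/3 · (3,3)% 1/1 · (3,5)@ 2/2 · (3,6)@ 1/1
The smallest same-type fraction is 1/2 at (1,3), which reduces to 1/2. Any threshold above that leaves this individual unsatisfied.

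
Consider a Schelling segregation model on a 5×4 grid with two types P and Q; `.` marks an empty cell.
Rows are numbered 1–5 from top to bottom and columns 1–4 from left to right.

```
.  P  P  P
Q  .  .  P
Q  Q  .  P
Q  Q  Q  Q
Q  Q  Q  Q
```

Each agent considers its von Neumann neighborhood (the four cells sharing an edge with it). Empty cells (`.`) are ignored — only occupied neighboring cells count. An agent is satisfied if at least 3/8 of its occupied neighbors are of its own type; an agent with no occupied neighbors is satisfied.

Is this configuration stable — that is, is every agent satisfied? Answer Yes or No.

Yes

Row 1: (1,2)P 1/1 ok · (1,3)P 2/2 ok · (1,4)P 2/2 ok
Row 2: (2,1)Q 1/1 ok · (2,4)P 2/2 ok
Row 3: (3,1)Q 3/3 ok · (3,2)Q 2/2 ok · (3,4)P 1/2 ok
Row 4: (4,1)Q 3/3 ok · (4,2)Q 4/4 ok · (4,3)Q 3/3 ok · (4,4)Q 2/3 ok
Row 5: (5,1)Q 2/2 ok · (5,2)Q 3/3 ok · (5,3)Q 3/3 ok · (5,4)Q 2/2 ok
All meet the threshold, so the configuration is stable.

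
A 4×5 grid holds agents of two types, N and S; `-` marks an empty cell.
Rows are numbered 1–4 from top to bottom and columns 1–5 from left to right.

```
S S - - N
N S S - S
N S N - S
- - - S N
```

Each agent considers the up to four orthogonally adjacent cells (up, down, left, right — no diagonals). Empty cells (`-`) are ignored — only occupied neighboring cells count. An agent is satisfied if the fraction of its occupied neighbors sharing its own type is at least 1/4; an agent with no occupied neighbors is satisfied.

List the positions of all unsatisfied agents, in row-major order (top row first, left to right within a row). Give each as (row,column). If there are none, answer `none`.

(1,5), (3,3), (4,4), (4,5)

Row 1: (1,1)S 1/2 satisfied · (1,2)S 2/2 satisfied · (1,5)N 0/1 not
Row 2: (2,1)N 1/3 satisfied · (2,2)S 3/4 satisfied · (2,3)S 1/2 satisfied · (2,5)S 1/2 satisfied
Row 3: (3,1)N 1/2 satisfied · (3,2)S 1/3 satisfied · (3,3)N 0/2 not · (3,5)S 1/2 satisfied
Row 4: (4,4)S 0/1 not · (4,5)N 0/2 not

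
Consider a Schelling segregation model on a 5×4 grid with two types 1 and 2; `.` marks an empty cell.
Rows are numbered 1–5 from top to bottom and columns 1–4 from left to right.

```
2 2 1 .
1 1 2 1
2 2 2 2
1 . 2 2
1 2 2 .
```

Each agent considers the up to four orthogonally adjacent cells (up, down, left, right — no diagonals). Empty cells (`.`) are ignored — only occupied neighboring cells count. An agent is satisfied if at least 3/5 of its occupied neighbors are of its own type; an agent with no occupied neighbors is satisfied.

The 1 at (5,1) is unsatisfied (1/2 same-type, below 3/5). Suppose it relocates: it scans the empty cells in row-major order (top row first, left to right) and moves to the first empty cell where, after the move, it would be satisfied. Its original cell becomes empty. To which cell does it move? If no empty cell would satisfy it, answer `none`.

(1,4)

Vacating (5,1). Empty cells in order:
  (1,4): 2/2 same-type → satisfied — stop here.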